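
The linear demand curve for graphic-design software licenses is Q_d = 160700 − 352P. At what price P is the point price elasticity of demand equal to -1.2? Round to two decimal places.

249.02

Ed = −352P/(160700 − 352P). Set this equal to -1.2:
352P = 1.2·(160700 − 352P) ⇒ 352P(1 + 1.2) = 1.2·160700
P = 1.2·160700 / (352·2.2) = 249.0185…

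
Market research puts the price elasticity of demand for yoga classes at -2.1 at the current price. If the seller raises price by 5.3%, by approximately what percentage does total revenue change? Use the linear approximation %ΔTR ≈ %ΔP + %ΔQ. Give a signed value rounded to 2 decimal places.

-5.83%

%ΔQ ≈ Ed × %ΔP = (-2.1) × (+5.3%) = -11.1300%
%ΔTR ≈ %ΔP + %ΔQ = (+5.3%) + (-11.1300%) = -5.8300%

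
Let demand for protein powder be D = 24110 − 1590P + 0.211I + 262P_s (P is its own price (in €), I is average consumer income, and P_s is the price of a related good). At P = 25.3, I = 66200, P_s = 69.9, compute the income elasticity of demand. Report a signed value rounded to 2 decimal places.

At the given values, D = 24110 − 1590(25.3) + 0.211(66200) + 262(69.9) = 16165.
∂D/∂I = 0.211.
E = (0.211) × (66200/16165) = 0.8641…

0.86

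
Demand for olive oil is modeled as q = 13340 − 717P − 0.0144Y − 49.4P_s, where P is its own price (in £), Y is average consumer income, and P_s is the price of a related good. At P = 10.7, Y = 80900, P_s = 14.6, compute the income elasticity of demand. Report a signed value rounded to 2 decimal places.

-0.31

At the given values, q = 13340 − 717(10.7) − 0.0144(80900) − 49.4(14.6) = 3781.9.
∂q/∂Y = -0.0144.
E = (-0.0144) × (80900/3781.9) = -0.3080…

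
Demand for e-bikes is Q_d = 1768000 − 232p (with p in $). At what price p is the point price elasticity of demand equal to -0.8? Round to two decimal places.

3386.97

Ed = −232p/(1768000 − 232p). Set this equal to -0.8:
232p = 0.8·(1768000 − 232p) ⇒ 232p(1 + 0.8) = 0.8·1768000
p = 0.8·1768000 / (232·1.8) = 3386.9731…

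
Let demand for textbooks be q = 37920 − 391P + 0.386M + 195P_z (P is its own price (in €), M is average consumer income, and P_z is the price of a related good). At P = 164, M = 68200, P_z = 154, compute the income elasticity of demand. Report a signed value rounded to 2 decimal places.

At the given values, q = 37920 − 391(164) + 0.386(68200) + 195(154) = 30151.2.
∂q/∂M = 0.386.
E = (0.386) × (68200/30151.2) = 0.8731…

0.87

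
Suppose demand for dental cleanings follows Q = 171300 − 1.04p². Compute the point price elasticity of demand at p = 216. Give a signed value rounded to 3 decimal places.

dQ/dp = −2·1.04·p = -449.28. At p = 216, Q = 122777.76.
Ed = (dQ/dp)·(p/Q) = (-449.28) × (216/122777.76) = -0.79040…

-0.790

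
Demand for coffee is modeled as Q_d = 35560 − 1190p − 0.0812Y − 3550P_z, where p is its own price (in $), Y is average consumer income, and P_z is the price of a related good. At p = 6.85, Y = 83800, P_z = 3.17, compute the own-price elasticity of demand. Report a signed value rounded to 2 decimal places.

At the given values, Q_d = 35560 − 1190(6.85) − 0.0812(83800) − 3550(3.17) = 9350.44.
∂Q_d/∂p = −1190.
E = (-1190) × (6.85/9350.44) = -0.8717…

-0.87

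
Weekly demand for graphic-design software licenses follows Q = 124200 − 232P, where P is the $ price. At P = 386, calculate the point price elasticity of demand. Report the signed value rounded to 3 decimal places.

-2.585

dQ/dP = −232. At P = 386, Q = 124200 − 232(386) = 34648.
Ed = (dQ/dP)·(P/Q) = −232 × (386/34648) = -2.58462…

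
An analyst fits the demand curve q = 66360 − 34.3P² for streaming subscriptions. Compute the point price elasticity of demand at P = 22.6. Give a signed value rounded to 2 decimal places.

-0.72

dq/dP = −2·34.3·P = -1550.36. At P = 22.6, q = 48840.932.
Ed = (dq/dP)·(P/q) = (-1550.36) × (22.6/48840.932) = -0.7173…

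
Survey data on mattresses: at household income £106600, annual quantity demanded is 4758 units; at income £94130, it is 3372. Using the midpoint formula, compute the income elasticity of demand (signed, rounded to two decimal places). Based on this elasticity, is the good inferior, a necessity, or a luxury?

2.74; luxury

%ΔQ = (3372 − 4758)/[( 4758 + 3372)/2] = -1386/4065 = -0.340959…
%ΔIncome = (94130 − 106600)/[( 106600 + 94130)/2] = -12470/100365 = -0.124246…
E_income = (-1386/4065) / (-12470/100365) = 2.7442…
E_income > 1 ⇒ normal good, luxury.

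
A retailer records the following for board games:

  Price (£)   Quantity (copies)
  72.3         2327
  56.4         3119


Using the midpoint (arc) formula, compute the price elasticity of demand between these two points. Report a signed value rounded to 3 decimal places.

-1.177

%ΔQ = (3119 − 2327) / [(2327 + 3119)/2] = 792/2723 = 0.290855…
%ΔP = (56.4 − 72.3) / [(72.3 + 56.4)/2] = -15.9/64.35 = -0.247086…
Arc Ed = %ΔQ / %ΔP = (792/2723) / (-15.9/64.35) = -1.17714…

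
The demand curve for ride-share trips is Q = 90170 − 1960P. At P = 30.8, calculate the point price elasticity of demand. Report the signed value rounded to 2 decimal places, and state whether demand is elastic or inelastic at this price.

-2.03; elastic

dQ/dP = −1960. At P = 30.8, Q = 90170 − 1960(30.8) = 29802.
Ed = (dQ/dP)·(P/Q) = −1960 × (30.8/29802) = -2.0256…
|Ed| = 2.03 > 1, so demand is elastic.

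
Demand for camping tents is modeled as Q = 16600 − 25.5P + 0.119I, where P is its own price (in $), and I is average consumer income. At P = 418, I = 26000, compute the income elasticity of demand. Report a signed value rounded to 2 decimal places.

0.34

At the given values, Q = 16600 − 25.5(418) + 0.119(26000) = 9035.
∂Q/∂I = 0.119.
E = (0.119) × (26000/9035) = 0.3424…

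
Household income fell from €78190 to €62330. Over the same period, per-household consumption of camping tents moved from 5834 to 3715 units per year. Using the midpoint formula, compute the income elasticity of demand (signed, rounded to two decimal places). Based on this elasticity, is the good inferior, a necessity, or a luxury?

%ΔQ = (3715 − 5834)/[( 5834 + 3715)/2] = -2119/4774.5 = -0.443816…
%ΔIncome = (62330 − 78190)/[( 78190 + 62330)/2] = -15860/70260 = -0.225732…
E_income = (-2119/4774.5) / (-15860/70260) = 1.9661…
E_income > 1 ⇒ normal good, luxury.

1.97; luxury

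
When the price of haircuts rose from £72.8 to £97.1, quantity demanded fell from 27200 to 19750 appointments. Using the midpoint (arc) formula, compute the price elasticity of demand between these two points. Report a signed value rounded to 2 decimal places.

%ΔQ = (19750 − 27200) / [(27200 + 19750)/2] = -7450/23475 = -0.317358…
%ΔP = (97.1 − 72.8) / [(72.8 + 97.1)/2] = 24.3/84.95 = 0.286050…
Arc Ed = %ΔQ / %ΔP = (-7450/23475) / (24.3/84.95) = -1.1094…

-1.11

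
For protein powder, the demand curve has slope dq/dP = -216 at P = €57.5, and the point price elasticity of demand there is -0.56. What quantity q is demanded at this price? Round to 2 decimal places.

22178.57

Ed = (dq/dP)·(P/q) ⇒ q = (dq/dP)·P/Ed = (-216)·57.5/(-0.56) = 22178.5714…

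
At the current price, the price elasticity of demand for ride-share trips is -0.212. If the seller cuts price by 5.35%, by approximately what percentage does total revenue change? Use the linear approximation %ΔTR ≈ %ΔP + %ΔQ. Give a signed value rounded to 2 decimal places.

%ΔQ ≈ Ed × %ΔP = (-0.212) × (-5.35%) = +1.1342%
%ΔTR ≈ %ΔP + %ΔQ = (-5.35%) + (+1.1342%) = -4.2158%

-4.22%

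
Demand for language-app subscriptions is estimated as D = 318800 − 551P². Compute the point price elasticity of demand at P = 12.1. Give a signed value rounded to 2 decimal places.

-0.68

dD/dP = −2·551·P = -13334.2. At P = 12.1, D = 238128.09.
Ed = (dD/dP)·(P/D) = (-13334.2) × (12.1/238128.09) = -0.6775…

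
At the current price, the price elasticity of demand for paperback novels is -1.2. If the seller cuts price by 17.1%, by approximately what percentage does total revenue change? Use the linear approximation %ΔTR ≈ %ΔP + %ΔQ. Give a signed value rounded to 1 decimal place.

%ΔQ ≈ Ed × %ΔP = (-1.2) × (-17.1%) = +20.5200%
%ΔTR ≈ %ΔP + %ΔQ = (-17.1%) + (+20.5200%) = +3.4200%

+3.4%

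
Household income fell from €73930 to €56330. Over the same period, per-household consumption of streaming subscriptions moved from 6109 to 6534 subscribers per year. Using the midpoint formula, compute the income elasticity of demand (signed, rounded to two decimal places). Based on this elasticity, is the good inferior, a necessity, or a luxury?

-0.25; inferior

%ΔQ = (6534 − 6109)/[( 6109 + 6534)/2] = 425/6321.5 = 0.067230…
%ΔIncome = (56330 − 73930)/[( 73930 + 56330)/2] = -17600/65130 = -0.270228…
E_income = (425/6321.5) / (-17600/65130) = -0.2487…
E_income < 0 ⇒ inferior good.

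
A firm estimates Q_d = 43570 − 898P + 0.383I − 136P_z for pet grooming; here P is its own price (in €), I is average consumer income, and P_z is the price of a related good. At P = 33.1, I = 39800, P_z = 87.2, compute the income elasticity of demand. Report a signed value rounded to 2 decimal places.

0.88

At the given values, Q_d = 43570 − 898(33.1) + 0.383(39800) − 136(87.2) = 17230.4.
∂Q_d/∂I = 0.383.
E = (0.383) × (39800/17230.4) = 0.8846…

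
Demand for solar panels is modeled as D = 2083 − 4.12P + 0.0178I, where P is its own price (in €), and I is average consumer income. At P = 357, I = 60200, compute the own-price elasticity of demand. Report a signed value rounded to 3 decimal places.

At the given values, D = 2083 − 4.12(357) + 0.0178(60200) = 1683.72.
∂D/∂P = −4.12.
E = (-4.12) × (357/1683.72) = -0.87356…

-0.874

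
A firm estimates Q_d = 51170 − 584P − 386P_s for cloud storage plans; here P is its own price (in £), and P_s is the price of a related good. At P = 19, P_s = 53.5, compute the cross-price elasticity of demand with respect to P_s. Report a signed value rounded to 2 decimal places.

At the given values, Q_d = 51170 − 584(19) − 386(53.5) = 19423.
∂Q_d/∂P_s = -386.
E = (-386) × (53.5/19423) = -1.0632…

-1.06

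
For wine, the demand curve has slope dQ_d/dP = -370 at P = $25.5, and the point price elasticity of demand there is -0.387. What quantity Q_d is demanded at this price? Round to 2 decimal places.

24379.84

Ed = (dQ_d/dP)·(P/Q_d) ⇒ Q_d = (dQ_d/dP)·P/Ed = (-370)·25.5/(-0.387) = 24379.8449…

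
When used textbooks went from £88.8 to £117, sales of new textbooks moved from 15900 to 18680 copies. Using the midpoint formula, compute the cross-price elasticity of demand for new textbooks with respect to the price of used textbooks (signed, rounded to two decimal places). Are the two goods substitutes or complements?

%ΔQ_{new textbooks} = (18680 − 15900)/avg = 2780/17290 = 0.160786…
%ΔP_{used textbooks} = (117 − 88.8)/avg = 28.2/102.9 = 0.274052…
E_cross = (2780/17290) / (28.2/102.9) = 0.5866…
E_cross > 0 ⇒ the goods are substitutes.

0.59; substitutes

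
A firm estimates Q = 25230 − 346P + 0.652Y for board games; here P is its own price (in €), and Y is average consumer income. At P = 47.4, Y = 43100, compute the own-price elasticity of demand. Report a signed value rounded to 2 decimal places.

At the given values, Q = 25230 − 346(47.4) + 0.652(43100) = 36930.8.
∂Q/∂P = −346.
E = (-346) × (47.4/36930.8) = -0.4440…

-0.44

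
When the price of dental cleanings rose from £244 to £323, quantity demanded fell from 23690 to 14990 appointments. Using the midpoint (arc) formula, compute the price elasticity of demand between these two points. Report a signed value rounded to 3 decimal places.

%ΔQ = (14990 − 23690) / [(23690 + 14990)/2] = -8700/19340 = -0.449844…
%ΔP = (323 − 244) / [(244 + 323)/2] = 79/283.5 = 0.278659…
Arc Ed = %ΔQ / %ΔP = (-8700/19340) / (79/283.5) = -1.61431…

-1.614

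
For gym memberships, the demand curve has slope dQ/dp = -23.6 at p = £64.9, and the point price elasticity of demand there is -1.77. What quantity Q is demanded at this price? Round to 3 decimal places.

865.333

Ed = (dQ/dp)·(p/Q) ⇒ Q = (dQ/dp)·p/Ed = (-23.6)·64.9/(-1.77) = 865.33333…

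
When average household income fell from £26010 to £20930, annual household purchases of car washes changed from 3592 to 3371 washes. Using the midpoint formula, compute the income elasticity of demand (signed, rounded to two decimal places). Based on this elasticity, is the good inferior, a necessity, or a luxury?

0.29; necessity

%ΔQ = (3371 − 3592)/[( 3592 + 3371)/2] = -221/3481.5 = -0.063478…
%ΔIncome = (20930 − 26010)/[( 26010 + 20930)/2] = -5080/23470 = -0.216446…
E_income = (-221/3481.5) / (-5080/23470) = 0.2932…
0 < E_income < 1 ⇒ normal good, necessity.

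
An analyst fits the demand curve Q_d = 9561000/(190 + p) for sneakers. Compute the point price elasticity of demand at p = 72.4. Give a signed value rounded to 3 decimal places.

-0.276

dQ_d/dp = −9561000/(190 + p)² = -138.86. At p = 72.4, Q_d = 36436.7.
Ed = (dQ_d/dp)·(p/Q_d) = (-138.86) × (72.4/36436.7) = -0.27591…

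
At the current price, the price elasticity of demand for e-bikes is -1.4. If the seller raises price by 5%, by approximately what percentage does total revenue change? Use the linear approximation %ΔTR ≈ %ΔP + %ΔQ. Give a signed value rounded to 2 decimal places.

%ΔQ ≈ Ed × %ΔP = (-1.4) × (+5%) = -7.0000%
%ΔTR ≈ %ΔP + %ΔQ = (+5%) + (-7.0000%) = -2.0000%

-2.00%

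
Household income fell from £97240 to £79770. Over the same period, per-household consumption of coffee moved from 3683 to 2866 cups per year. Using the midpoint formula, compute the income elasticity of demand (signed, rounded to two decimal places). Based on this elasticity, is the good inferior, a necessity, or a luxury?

%ΔQ = (2866 − 3683)/[( 3683 + 2866)/2] = -817/3274.5 = -0.249503…
%ΔIncome = (79770 − 97240)/[( 97240 + 79770)/2] = -17470/88505 = -0.197389…
E_income = (-817/3274.5) / (-17470/88505) = 1.2640…
E_income > 1 ⇒ normal good, luxury.

1.26; luxury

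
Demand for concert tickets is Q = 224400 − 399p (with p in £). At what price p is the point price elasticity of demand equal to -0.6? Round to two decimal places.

210.90

Ed = −399p/(224400 − 399p). Set this equal to -0.6:
399p = 0.6·(224400 − 399p) ⇒ 399p(1 + 0.6) = 0.6·224400
p = 0.6·224400 / (399·1.6) = 210.9022…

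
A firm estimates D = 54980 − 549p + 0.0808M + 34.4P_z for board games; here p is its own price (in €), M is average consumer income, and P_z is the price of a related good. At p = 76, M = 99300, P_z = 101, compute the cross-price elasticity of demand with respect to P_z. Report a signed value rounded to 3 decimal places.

At the given values, D = 54980 − 549(76) + 0.0808(99300) + 34.4(101) = 24753.84.
∂D/∂P_z = 34.4.
E = (34.4) × (101/24753.84) = 0.14035…

0.140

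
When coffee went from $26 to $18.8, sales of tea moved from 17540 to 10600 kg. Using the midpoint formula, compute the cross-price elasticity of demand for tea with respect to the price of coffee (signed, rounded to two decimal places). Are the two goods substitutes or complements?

1.53; substitutes

%ΔQ_{tea} = (10600 − 17540)/avg = -6940/14070 = -0.493248…
%ΔP_{coffee} = (18.8 − 26)/avg = -7.2/22.4 = -0.321428…
E_cross = (-6940/14070) / (-7.2/22.4) = 1.5345…
E_cross > 0 ⇒ the goods are substitutes.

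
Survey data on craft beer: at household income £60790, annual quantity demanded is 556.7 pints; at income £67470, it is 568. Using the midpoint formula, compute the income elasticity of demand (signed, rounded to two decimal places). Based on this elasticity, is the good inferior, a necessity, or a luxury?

0.19; necessity

%ΔQ = (568 − 556.7)/[( 556.7 + 568)/2] = 11.3/562.35 = 0.020094…
%ΔIncome = (67470 − 60790)/[( 60790 + 67470)/2] = 6680/64130 = 0.104163…
E_income = (11.3/562.35) / (6680/64130) = 0.1929…
0 < E_income < 1 ⇒ normal good, necessity.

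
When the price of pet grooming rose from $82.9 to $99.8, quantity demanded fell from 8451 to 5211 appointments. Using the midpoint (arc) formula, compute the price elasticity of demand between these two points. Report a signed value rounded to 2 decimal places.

%ΔQ = (5211 − 8451) / [(8451 + 5211)/2] = -3240/6831 = -0.474308…
%ΔP = (99.8 − 82.9) / [(82.9 + 99.8)/2] = 16.9/91.35 = 0.185002…
Arc Ed = %ΔQ / %ΔP = (-3240/6831) / (16.9/91.35) = -2.5637…

-2.56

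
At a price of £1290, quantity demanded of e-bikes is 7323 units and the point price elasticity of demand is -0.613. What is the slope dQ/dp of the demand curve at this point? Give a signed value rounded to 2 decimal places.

-3.48

Ed = (dQ/dp)·(p/Q) ⇒ dQ/dp = Ed·Q/p = (-0.613)·7323/1290 = -3.4798…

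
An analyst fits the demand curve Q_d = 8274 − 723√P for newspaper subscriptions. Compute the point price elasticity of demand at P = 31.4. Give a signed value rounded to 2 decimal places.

-0.48

dQ_d/dP = −723/(2√P) = -64.5124. At P = 31.4, Q_d = 4222.62.
Ed = (dQ_d/dP)·(P/Q_d) = (-64.5124) × (31.4/4222.62) = -0.4797…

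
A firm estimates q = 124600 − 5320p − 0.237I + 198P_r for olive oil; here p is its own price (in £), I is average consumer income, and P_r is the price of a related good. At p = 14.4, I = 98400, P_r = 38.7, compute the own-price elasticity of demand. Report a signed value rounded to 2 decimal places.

-2.37

At the given values, q = 124600 − 5320(14.4) − 0.237(98400) + 198(38.7) = 32333.8.
∂q/∂p = −5320.
E = (-5320) × (14.4/32333.8) = -2.3692…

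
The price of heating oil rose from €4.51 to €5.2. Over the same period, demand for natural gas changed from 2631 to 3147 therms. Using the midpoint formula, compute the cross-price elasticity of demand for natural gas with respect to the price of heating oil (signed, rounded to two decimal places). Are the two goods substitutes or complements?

1.26; substitutes

%ΔQ_{natural gas} = (3147 − 2631)/avg = 516/2889 = 0.178608…
%ΔP_{heating oil} = (5.2 − 4.51)/avg = 0.69/4.855 = 0.142121…
E_cross = (516/2889) / (0.69/4.855) = 1.2567…
E_cross > 0 ⇒ the goods are substitutes.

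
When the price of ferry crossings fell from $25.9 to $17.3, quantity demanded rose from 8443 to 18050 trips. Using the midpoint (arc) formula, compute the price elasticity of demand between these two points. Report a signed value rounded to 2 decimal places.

-1.82

%ΔQ = (18050 − 8443) / [(8443 + 18050)/2] = 9607/13246.5 = 0.725248…
%ΔP = (17.3 − 25.9) / [(25.9 + 17.3)/2] = -8.6/21.6 = -0.398148…
Arc Ed = %ΔQ / %ΔP = (9607/13246.5) / (-8.6/21.6) = -1.8215…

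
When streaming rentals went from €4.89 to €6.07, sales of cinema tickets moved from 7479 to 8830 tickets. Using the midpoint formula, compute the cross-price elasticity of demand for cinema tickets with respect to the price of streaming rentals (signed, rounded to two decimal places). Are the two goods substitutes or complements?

0.77; substitutes

%ΔQ_{cinema tickets} = (8830 − 7479)/avg = 1351/8154.5 = 0.165675…
%ΔP_{streaming rentals} = (6.07 − 4.89)/avg = 1.18/5.48 = 0.215328…
E_cross = (1351/8154.5) / (1.18/5.48) = 0.7694…
E_cross > 0 ⇒ the goods are substitutes.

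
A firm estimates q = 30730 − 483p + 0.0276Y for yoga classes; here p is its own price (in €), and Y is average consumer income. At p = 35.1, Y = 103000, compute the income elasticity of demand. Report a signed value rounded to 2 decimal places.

At the given values, q = 30730 − 483(35.1) + 0.0276(103000) = 16619.5.
∂q/∂Y = 0.0276.
E = (0.0276) × (103000/16619.5) = 0.1710…

0.17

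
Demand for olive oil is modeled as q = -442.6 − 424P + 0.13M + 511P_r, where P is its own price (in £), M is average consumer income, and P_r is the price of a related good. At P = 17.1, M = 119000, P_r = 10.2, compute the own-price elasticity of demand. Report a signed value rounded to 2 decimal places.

At the given values, q = -442.6 − 424(17.1) + 0.13(119000) + 511(10.2) = 12989.2.
∂q/∂P = −424.
E = (-424) × (17.1/12989.2) = -0.5581…

-0.56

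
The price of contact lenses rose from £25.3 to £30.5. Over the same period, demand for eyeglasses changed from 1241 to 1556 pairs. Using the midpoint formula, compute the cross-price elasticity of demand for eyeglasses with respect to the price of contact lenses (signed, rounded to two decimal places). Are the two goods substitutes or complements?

1.21; substitutes

%ΔQ_{eyeglasses} = (1556 − 1241)/avg = 315/1398.5 = 0.225241…
%ΔP_{contact lenses} = (30.5 − 25.3)/avg = 5.2/27.9 = 0.186379…
E_cross = (315/1398.5) / (5.2/27.9) = 1.2085…
E_cross > 0 ⇒ the goods are substitutes.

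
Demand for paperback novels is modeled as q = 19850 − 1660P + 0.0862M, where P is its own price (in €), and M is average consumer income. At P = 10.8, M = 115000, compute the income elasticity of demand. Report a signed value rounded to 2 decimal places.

0.84

At the given values, q = 19850 − 1660(10.8) + 0.0862(115000) = 11835.
∂q/∂M = 0.0862.
E = (0.0862) × (115000/11835) = 0.8376…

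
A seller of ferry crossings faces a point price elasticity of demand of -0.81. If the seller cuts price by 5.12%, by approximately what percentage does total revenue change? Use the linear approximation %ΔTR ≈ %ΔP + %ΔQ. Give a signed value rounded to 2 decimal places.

-0.97%

%ΔQ ≈ Ed × %ΔP = (-0.81) × (-5.12%) = +4.1472%
%ΔTR ≈ %ΔP + %ΔQ = (-5.12%) + (+4.1472%) = -0.9728%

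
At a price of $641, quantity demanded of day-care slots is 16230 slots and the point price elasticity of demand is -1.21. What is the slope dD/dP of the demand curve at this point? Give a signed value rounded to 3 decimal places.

-30.637

Ed = (dD/dP)·(P/D) ⇒ dD/dP = Ed·D/P = (-1.21)·16230/641 = -30.63697…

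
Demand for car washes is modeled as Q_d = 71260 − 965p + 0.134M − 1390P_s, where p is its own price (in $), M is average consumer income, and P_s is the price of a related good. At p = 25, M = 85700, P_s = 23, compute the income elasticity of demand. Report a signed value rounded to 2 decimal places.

0.43

At the given values, Q_d = 71260 − 965(25) + 0.134(85700) − 1390(23) = 26648.8.
∂Q_d/∂M = 0.134.
E = (0.134) × (85700/26648.8) = 0.4309…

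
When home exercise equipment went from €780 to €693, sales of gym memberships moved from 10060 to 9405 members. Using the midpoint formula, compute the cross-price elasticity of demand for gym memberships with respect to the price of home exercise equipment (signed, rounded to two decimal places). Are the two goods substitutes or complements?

0.57; substitutes

%ΔQ_{gym memberships} = (9405 − 10060)/avg = -655/9732.5 = -0.067300…
%ΔP_{home exercise equipment} = (693 − 780)/avg = -87/736.5 = -0.118126…
E_cross = (-655/9732.5) / (-87/736.5) = 0.5697…
E_cross > 0 ⇒ the goods are substitutes.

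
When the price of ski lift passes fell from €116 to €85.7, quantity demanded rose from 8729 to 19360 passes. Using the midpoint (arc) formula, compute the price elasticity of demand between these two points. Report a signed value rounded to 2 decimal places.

-2.52

%ΔQ = (19360 − 8729) / [(8729 + 19360)/2] = 10631/14044.5 = 0.756951…
%ΔP = (85.7 − 116) / [(116 + 85.7)/2] = -30.3/100.85 = -0.300446…
Arc Ed = %ΔQ / %ΔP = (10631/14044.5) / (-30.3/100.85) = -2.5194…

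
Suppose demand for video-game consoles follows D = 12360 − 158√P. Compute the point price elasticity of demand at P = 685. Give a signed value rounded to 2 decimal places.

-0.25

dD/dP = −158/(2√P) = -3.01843. At P = 685, D = 8224.74.
Ed = (dD/dP)·(P/D) = (-3.01843) × (685/8224.74) = -0.2513…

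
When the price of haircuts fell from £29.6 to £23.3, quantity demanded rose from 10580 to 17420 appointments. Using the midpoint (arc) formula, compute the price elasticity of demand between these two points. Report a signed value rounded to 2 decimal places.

-2.05

%ΔQ = (17420 − 10580) / [(10580 + 17420)/2] = 6840/14000 = 0.488571…
%ΔP = (23.3 − 29.6) / [(29.6 + 23.3)/2] = -6.3/26.45 = -0.238185…
Arc Ed = %ΔQ / %ΔP = (6840/14000) / (-6.3/26.45) = -2.0512…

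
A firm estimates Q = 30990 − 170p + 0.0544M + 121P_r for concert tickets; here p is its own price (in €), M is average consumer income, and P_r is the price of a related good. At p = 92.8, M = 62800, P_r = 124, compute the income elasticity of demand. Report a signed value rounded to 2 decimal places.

0.10

At the given values, Q = 30990 − 170(92.8) + 0.0544(62800) + 121(124) = 33634.32.
∂Q/∂M = 0.0544.
E = (0.0544) × (62800/33634.32) = 0.1015…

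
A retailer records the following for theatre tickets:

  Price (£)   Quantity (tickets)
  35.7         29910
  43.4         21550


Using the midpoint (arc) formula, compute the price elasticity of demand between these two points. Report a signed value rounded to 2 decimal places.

-1.67

%ΔQ = (21550 − 29910) / [(29910 + 21550)/2] = -8360/25730 = -0.324912…
%ΔP = (43.4 − 35.7) / [(35.7 + 43.4)/2] = 7.7/39.55 = 0.194690…
Arc Ed = %ΔQ / %ΔP = (-8360/25730) / (7.7/39.55) = -1.6688…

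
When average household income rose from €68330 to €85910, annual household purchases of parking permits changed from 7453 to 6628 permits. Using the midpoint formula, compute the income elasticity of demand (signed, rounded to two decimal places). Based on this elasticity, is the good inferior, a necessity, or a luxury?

%ΔQ = (6628 − 7453)/[( 7453 + 6628)/2] = -825/7040.5 = -0.117179…
%ΔIncome = (85910 − 68330)/[( 68330 + 85910)/2] = 17580/77120 = 0.227956…
E_income = (-825/7040.5) / (17580/77120) = -0.5140…
E_income < 0 ⇒ inferior good.

-0.51; inferior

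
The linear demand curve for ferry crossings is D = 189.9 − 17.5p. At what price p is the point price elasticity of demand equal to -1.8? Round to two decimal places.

6.98

Ed = −17.5p/(189.9 − 17.5p). Set this equal to -1.8:
17.5p = 1.8·(189.9 − 17.5p) ⇒ 17.5p(1 + 1.8) = 1.8·189.9
p = 1.8·189.9 / (17.5·2.8) = 6.9759…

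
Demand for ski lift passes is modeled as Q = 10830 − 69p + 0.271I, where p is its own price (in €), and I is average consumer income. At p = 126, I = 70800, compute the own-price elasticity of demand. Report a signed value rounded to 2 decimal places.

-0.41

At the given values, Q = 10830 − 69(126) + 0.271(70800) = 21322.8.
∂Q/∂p = −69.
E = (-69) × (126/21322.8) = -0.4077…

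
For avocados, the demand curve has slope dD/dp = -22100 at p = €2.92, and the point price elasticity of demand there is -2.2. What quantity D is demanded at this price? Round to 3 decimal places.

Ed = (dD/dp)·(p/D) ⇒ D = (dD/dp)·p/Ed = (-22100)·2.92/(-2.2) = 29332.72727…

29332.727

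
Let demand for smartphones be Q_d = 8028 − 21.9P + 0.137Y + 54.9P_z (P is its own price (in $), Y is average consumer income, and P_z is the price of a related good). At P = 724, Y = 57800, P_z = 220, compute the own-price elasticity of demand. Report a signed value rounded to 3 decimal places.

At the given values, Q_d = 8028 − 21.9(724) + 0.137(57800) + 54.9(220) = 12169.
∂Q_d/∂P = −21.9.
E = (-21.9) × (724/12169) = -1.30295…

-1.303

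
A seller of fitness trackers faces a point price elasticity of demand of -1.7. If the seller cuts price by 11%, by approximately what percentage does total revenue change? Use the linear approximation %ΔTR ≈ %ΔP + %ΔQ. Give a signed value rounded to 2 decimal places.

+7.70%

%ΔQ ≈ Ed × %ΔP = (-1.7) × (-11%) = +18.7000%
%ΔTR ≈ %ΔP + %ΔQ = (-11%) + (+18.7000%) = +7.7000%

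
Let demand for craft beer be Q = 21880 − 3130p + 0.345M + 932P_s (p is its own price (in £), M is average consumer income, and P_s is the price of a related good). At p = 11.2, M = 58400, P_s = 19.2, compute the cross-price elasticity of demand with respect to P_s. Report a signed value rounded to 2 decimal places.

0.72

At the given values, Q = 21880 − 3130(11.2) + 0.345(58400) + 932(19.2) = 24866.4.
∂Q/∂P_s = 932.
E = (932) × (19.2/24866.4) = 0.7196…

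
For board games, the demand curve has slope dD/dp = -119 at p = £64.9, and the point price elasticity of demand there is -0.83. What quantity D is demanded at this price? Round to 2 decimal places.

9304.94

Ed = (dD/dp)·(p/D) ⇒ D = (dD/dp)·p/Ed = (-119)·64.9/(-0.83) = 9304.9397…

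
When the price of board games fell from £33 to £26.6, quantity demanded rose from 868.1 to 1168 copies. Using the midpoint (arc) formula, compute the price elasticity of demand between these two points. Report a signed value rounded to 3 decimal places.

-1.372

%ΔQ = (1168 − 868.1) / [(868.1 + 1168)/2] = 299.9/1018.05 = 0.294582…
%ΔP = (26.6 − 33) / [(33 + 26.6)/2] = -6.4/29.8 = -0.214765…
Arc Ed = %ΔQ / %ΔP = (299.9/1018.05) / (-6.4/29.8) = -1.37165…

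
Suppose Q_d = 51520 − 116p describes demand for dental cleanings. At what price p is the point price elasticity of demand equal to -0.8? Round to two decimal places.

Ed = −116p/(51520 − 116p). Set this equal to -0.8:
116p = 0.8·(51520 − 116p) ⇒ 116p(1 + 0.8) = 0.8·51520
p = 0.8·51520 / (116·1.8) = 197.3946…

197.39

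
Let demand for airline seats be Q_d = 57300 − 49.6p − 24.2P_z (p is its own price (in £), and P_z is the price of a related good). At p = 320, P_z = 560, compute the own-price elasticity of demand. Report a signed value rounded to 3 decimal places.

-0.569

At the given values, Q_d = 57300 − 49.6(320) − 24.2(560) = 27876.
∂Q_d/∂p = −49.6.
E = (-49.6) × (320/27876) = -0.56937…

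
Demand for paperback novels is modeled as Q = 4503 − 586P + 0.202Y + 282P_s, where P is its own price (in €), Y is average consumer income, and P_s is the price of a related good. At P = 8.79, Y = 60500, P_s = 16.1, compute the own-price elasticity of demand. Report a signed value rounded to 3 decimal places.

-0.320

At the given values, Q = 4503 − 586(8.79) + 0.202(60500) + 282(16.1) = 16113.26.
∂Q/∂P = −586.
E = (-586) × (8.79/16113.26) = -0.31967…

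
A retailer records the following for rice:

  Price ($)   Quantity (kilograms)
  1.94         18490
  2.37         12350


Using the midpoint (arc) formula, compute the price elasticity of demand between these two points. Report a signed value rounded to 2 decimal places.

-2.00

%ΔQ = (12350 − 18490) / [(18490 + 12350)/2] = -6140/15420 = -0.398184…
%ΔP = (2.37 − 1.94) / [(1.94 + 2.37)/2] = 0.43/2.155 = 0.199535…
Arc Ed = %ΔQ / %ΔP = (-6140/15420) / (0.43/2.155) = -1.9955…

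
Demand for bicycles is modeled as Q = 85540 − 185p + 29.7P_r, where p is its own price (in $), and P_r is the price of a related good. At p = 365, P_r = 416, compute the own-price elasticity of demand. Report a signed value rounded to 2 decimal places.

At the given values, Q = 85540 − 185(365) + 29.7(416) = 30370.2.
∂Q/∂p = −185.
E = (-185) × (365/30370.2) = -2.2233…

-2.22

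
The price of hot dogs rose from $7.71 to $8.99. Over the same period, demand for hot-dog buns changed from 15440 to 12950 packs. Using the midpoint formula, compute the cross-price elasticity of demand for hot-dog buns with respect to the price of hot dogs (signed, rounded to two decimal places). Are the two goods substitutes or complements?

%ΔQ_{hot-dog buns} = (12950 − 15440)/avg = -2490/14195 = -0.175413…
%ΔP_{hot dogs} = (8.99 − 7.71)/avg = 1.28/8.35 = 0.153293…
E_cross = (-2490/14195) / (1.28/8.35) = -1.1443…
E_cross < 0 ⇒ the goods are complements.

-1.14; complements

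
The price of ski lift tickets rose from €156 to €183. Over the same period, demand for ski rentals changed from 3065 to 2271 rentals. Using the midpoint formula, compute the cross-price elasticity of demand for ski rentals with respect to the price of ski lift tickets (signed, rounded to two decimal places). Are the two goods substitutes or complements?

-1.87; complements

%ΔQ_{ski rentals} = (2271 − 3065)/avg = -794/2668 = -0.297601…
%ΔP_{ski lift tickets} = (183 − 156)/avg = 27/169.5 = 0.159292…
E_cross = (-794/2668) / (27/169.5) = -1.8682…
E_cross < 0 ⇒ the goods are complements.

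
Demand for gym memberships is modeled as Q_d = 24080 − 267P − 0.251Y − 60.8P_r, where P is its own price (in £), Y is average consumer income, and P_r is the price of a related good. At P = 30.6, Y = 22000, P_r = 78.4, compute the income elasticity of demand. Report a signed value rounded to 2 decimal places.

At the given values, Q_d = 24080 − 267(30.6) − 0.251(22000) − 60.8(78.4) = 5621.08.
∂Q_d/∂Y = -0.251.
E = (-0.251) × (22000/5621.08) = -0.9823…

-0.98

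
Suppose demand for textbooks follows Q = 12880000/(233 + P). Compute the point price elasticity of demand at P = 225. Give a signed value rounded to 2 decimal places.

-0.49

dQ/dP = −12880000/(233 + P)² = -61.4023. At P = 225, Q = 28122.3.
Ed = (dQ/dP)·(P/Q) = (-61.4023) × (225/28122.3) = -0.4912…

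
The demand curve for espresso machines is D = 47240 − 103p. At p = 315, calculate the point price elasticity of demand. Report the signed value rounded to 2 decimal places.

dD/dp = −103. At p = 315, D = 47240 − 103(315) = 14795.
Ed = (dD/dp)·(p/D) = −103 × (315/14795) = -2.1929…

-2.19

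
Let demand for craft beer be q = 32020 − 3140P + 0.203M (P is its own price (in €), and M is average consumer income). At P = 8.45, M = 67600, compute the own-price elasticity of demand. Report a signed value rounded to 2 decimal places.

-1.38

At the given values, q = 32020 − 3140(8.45) + 0.203(67600) = 19209.8.
∂q/∂P = −3140.
E = (-3140) × (8.45/19209.8) = -1.3812…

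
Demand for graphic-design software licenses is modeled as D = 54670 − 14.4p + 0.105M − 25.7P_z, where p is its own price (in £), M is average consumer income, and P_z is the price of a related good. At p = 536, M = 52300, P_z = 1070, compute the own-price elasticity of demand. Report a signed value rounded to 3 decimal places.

-0.309

At the given values, D = 54670 − 14.4(536) + 0.105(52300) − 25.7(1070) = 24944.1.
∂D/∂p = −14.4.
E = (-14.4) × (536/24944.1) = -0.30942…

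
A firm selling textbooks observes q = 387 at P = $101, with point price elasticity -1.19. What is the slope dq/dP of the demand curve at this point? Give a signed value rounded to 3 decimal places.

Ed = (dq/dP)·(P/q) ⇒ dq/dP = Ed·q/P = (-1.19)·387/101 = -4.55970…

-4.560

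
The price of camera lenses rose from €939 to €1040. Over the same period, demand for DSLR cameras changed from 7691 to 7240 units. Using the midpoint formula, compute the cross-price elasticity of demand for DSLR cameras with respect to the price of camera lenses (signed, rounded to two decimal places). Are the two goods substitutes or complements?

%ΔQ_{DSLR cameras} = (7240 − 7691)/avg = -451/7465.5 = -0.060411…
%ΔP_{camera lenses} = (1040 − 939)/avg = 101/989.5 = 0.102071…
E_cross = (-451/7465.5) / (101/989.5) = -0.5918…
E_cross < 0 ⇒ the goods are complements.

-0.59; complements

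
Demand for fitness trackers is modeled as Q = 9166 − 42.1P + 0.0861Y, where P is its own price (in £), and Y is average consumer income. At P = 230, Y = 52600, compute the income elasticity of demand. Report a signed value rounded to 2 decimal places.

1.13

At the given values, Q = 9166 − 42.1(230) + 0.0861(52600) = 4011.86.
∂Q/∂Y = 0.0861.
E = (0.0861) × (52600/4011.86) = 1.1288…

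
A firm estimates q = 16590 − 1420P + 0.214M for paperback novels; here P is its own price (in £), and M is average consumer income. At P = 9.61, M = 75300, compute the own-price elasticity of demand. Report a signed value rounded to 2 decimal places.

At the given values, q = 16590 − 1420(9.61) + 0.214(75300) = 19058.
∂q/∂P = −1420.
E = (-1420) × (9.61/19058) = -0.7160…

-0.72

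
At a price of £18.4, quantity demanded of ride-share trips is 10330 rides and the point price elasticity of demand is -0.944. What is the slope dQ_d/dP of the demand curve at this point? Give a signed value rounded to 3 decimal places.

-529.974

Ed = (dQ_d/dP)·(P/Q_d) ⇒ dQ_d/dP = Ed·Q_d/P = (-0.944)·10330/18.4 = -529.97391…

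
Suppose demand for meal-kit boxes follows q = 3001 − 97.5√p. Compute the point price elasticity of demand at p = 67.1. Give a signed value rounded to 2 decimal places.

dq/dp = −97.5/(2√p) = -5.95132. At p = 67.1, q = 2202.33.
Ed = (dq/dp)·(p/q) = (-5.95132) × (67.1/2202.33) = -0.1813…

-0.18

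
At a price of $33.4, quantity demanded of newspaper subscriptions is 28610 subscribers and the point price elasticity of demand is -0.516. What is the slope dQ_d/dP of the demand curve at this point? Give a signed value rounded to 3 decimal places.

-441.999

Ed = (dQ_d/dP)·(P/Q_d) ⇒ dQ_d/dP = Ed·Q_d/P = (-0.516)·28610/33.4 = -441.99880…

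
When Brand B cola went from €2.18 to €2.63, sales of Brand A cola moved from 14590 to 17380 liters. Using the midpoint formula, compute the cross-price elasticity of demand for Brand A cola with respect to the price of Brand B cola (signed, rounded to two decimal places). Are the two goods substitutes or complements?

%ΔQ_{Brand A cola} = (17380 − 14590)/avg = 2790/15985 = 0.174538…
%ΔP_{Brand B cola} = (2.63 − 2.18)/avg = 0.45/2.405 = 0.187110…
E_cross = (2790/15985) / (0.45/2.405) = 0.9328…
E_cross > 0 ⇒ the goods are substitutes.

0.93; substitutes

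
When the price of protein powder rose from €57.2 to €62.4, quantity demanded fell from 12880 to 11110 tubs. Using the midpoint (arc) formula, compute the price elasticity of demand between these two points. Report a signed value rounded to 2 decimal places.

-1.70

%ΔQ = (11110 − 12880) / [(12880 + 11110)/2] = -1770/11995 = -0.147561…
%ΔP = (62.4 − 57.2) / [(57.2 + 62.4)/2] = 5.2/59.8 = 0.086956…
Arc Ed = %ΔQ / %ΔP = (-1770/11995) / (5.2/59.8) = -1.6969…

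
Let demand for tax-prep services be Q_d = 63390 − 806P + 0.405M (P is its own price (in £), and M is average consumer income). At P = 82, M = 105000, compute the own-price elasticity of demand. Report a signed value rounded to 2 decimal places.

At the given values, Q_d = 63390 − 806(82) + 0.405(105000) = 39823.
∂Q_d/∂P = −806.
E = (-806) × (82/39823) = -1.6596…

-1.66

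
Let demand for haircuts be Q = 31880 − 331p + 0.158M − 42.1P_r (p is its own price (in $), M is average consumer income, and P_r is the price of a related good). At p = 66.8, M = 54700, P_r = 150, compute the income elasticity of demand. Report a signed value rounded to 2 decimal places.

At the given values, Q = 31880 − 331(66.8) + 0.158(54700) − 42.1(150) = 12096.8.
∂Q/∂M = 0.158.
E = (0.158) × (54700/12096.8) = 0.7144…

0.71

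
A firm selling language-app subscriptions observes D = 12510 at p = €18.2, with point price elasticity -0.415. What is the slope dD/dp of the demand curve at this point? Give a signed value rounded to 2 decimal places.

-285.26

Ed = (dD/dp)·(p/D) ⇒ dD/dp = Ed·D/p = (-0.415)·12510/18.2 = -285.2554…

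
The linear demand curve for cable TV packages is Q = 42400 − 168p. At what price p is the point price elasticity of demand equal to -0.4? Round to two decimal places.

72.11

Ed = −168p/(42400 − 168p). Set this equal to -0.4:
168p = 0.4·(42400 − 168p) ⇒ 168p(1 + 0.4) = 0.4·42400
p = 0.4·42400 / (168·1.4) = 72.1088…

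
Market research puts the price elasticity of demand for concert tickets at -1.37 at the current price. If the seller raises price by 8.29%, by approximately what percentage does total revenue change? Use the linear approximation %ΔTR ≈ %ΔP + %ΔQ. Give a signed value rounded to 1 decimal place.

%ΔQ ≈ Ed × %ΔP = (-1.37) × (+8.29%) = -11.3573%
%ΔTR ≈ %ΔP + %ΔQ = (+8.29%) + (-11.3573%) = -3.0673%

-3.1%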